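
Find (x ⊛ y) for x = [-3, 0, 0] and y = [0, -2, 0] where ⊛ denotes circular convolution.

(x ⊛ y)[n] = Σ(m=0 to 2) x[m] · y[(n-m) mod 3]

Computing each output sample:
(x ⊛ y)[0] = 0
(x ⊛ y)[1] = 6
(x ⊛ y)[2] = 0

x ⊛ y = [0, 6, 0]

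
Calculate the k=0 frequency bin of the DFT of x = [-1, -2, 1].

X[0] = Σ(n=0 to 2) x[n] · ω_3^0 = Σ x[n]
= (-1) + (-2) + (1)

X[0] = -2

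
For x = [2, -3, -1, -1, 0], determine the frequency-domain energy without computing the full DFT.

Parseval: Σ|x[n]|² = (1/N)Σ|X[k]|², so Σ|X[k]|² = N·Σ|x[n]|² = 5·15.0000

Σ|X[k]|² = N·Σ|x[n]|² = 5·15.0000 = 75.0000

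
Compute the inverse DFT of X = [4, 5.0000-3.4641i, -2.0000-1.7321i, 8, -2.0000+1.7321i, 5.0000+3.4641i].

x[n] = (1/6) Σ(k=0 to 5) X[k] · e^(2πikn/6)

Computing each x[n]:
x[0] = 3
x[1] = 2
x[2] = 2
x[3] = -3
x[4] = 1
x[5] = -1

x = [3, 2, 2, -3, 1, -1]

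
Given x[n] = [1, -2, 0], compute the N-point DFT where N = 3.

X[k] = Σ(n=0 to 2) x[n] · ω_3^(nk)
where ω_3 = e^(-2πi/3)

Computing each X[k]:
X[0] = -1
X[1] = 2.0000+1.7321i
X[2] = 2.0000-1.7321i

X = [-1, 2.0000+1.7321i, 2.0000-1.7321i]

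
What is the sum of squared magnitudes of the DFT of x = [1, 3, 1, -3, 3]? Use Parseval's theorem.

Parseval: Σ|x[n]|² = (1/N)Σ|X[k]|², so Σ|X[k]|² = N·Σ|x[n]|² = 5·29.0000

Σ|X[k]|² = N·Σ|x[n]|² = 5·29.0000 = 145.0000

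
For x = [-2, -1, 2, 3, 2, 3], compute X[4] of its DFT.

X[4] = Σ(n=0 to 5) x[n] · ω_6^(4n) where ω_6 = e^(-2πi/6)
= (-2)·ω_6^0 + (-1)·ω_6^4 + (2)·ω_6^8 + (3)·ω_6^12 + (2)·ω_6^16 + (3)·ω_6^20

X[4] = -2.0000-3.4641i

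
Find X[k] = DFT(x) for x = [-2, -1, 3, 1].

X[k] = Σ(n=0 to 3) x[n] · ω_4^(nk)
where ω_4 = e^(-2πi/4)

Computing each X[k]:
X[0] = 1
X[1] = -5+2i
X[2] = 1
X[3] = -5-2i

X = [1, -5+2i, 1, -5-2i]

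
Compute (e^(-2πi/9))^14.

Since ω_9^9 = 1, powers reduce modulo 9.
14 mod 9 = 5
So ω_9^14 = ω_9^5 = e^(-2πi·5/9)

ω_9^14 = ω_9^5 = -0.9397+0.3420i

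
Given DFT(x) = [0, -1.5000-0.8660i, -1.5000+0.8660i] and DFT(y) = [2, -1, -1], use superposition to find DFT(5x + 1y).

By linearity: DFT(5x + 1y) = 5·DFT(x) + 1·DFT(y)
= 5·[0, -1.5000-0.8660i, -1.5000+0.8660i] + 1·[2, -1, -1]

Computing element-wise:
Z[0] = 5·(0) + 1·(2) = 2
Z[1] = 5·(-1.5000-0.8660i) + 1·(-1) = -8.5000-4.3300i
Z[2] = 5·(-1.5000+0.8660i) + 1·(-1) = -8.5000+4.3300i

DFT(5x + 1y) = 5·X + 1·Y = [2, -8.5000-4.3300i, -8.5000+4.3300i]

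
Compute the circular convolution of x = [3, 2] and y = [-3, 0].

(x ⊛ y)[n] = Σ(m=0 to 1) x[m] · y[(n-m) mod 2]

Computing each output sample:
(x ⊛ y)[0] = -9
(x ⊛ y)[1] = -6

x ⊛ y = [-9, -6]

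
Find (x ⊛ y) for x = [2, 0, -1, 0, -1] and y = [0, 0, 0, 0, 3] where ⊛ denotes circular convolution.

(x ⊛ y)[n] = Σ(m=0 to 4) x[m] · y[(n-m) mod 5]

Computing each output sample:
(x ⊛ y)[0] = 0
(x ⊛ y)[1] = -3
(x ⊛ y)[2] = 0
(x ⊛ y)[3] = -3
(x ⊛ y)[4] = 6

x ⊛ y = [0, -3, 0, -3, 6]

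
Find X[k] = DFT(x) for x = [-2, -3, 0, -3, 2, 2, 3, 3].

X[k] = Σ(n=0 to 7) x[n] · ω_8^(nk)
where ω_8 = e^(-2πi/8)

Computing each X[k]:
X[0] = 2
X[1] = -3.2929+10.7782i
X[2] = -3+1i
X[3] = -4.7071+4.7782i
X[4] = 4
X[5] = -4.7071-4.7782i
X[6] = -3-1i
X[7] = -3.2929-10.7782i

X = [2, -3.2929+10.7782i, -3+1i, -4.7071+4.7782i, 4, -4.7071-4.7782i, -3-1i, -3.2929-10.7782i]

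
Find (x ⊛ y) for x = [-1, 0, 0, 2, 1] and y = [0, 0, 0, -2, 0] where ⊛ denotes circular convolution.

(x ⊛ y)[n] = Σ(m=0 to 4) x[m] · y[(n-m) mod 5]

Computing each output sample:
(x ⊛ y)[0] = 0
(x ⊛ y)[1] = -4
(x ⊛ y)[2] = -2
(x ⊛ y)[3] = 2
(x ⊛ y)[4] = 0

x ⊛ y = [0, -4, -2, 2, 0]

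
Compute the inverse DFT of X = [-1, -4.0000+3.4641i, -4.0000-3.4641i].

x[n] = (1/3) Σ(k=0 to 2) X[k] · e^(2πikn/3)

Computing each x[n]:
x[0] = -3
x[1] = -1
x[2] = 3

x = [-3, -1, 3]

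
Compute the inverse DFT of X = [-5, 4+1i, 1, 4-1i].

x[n] = (1/4) Σ(k=0 to 3) X[k] · e^(2πikn/4)

Computing each x[n]:
x[0] = 1
x[1] = -2
x[2] = -3
x[3] = -1

x = [1, -2, -3, -1]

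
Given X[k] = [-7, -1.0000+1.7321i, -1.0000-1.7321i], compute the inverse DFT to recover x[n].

x[n] = (1/3) Σ(k=0 to 2) X[k] · e^(2πikn/3)

Computing each x[n]:
x[0] = -3
x[1] = -3
x[2] = -1

x = [-3, -3, -1]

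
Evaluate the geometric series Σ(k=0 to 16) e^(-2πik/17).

Sum of all nth roots of unity equals 0 for n > 1 (geometric series with r ≠ 1).

0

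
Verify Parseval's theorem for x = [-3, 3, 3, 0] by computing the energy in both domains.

Time domain:
Σ|x[n]|² = |-3|² + |3|² + |3|² + |0|² = 27.0000

Frequency domain:
(1/4)Σ|X[k]|² = (1/4)(|3|² + |-6-3i|² + |-3|² + |-6+3i|²) = (1/4)·108.0000 = 27.0000

Both sides agree, confirming Parseval's theorem.

Σ|x[n]|² = (1/N)Σ|X[k]|² = 27.0000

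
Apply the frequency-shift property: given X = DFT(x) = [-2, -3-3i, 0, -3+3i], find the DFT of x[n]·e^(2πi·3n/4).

Modulation property: DFT(ω_4^(-3n)·x[n]) = X[(k-3) mod 4], so circularly shift X by 3 positions.

X[k-3] = [-3-3i, 0, -3+3i, -2]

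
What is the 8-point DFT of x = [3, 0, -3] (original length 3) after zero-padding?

Original 3-point DFT: [0, 4.5000-2.5981i, 4.5000+2.5981i]
Zero-padded 8-point DFT provides frequency interpolation.

DFT_8([x, 0, ...]) = [0, 3+3i, 6, 3-3i, 0, 3+3i, 6, 3-3i]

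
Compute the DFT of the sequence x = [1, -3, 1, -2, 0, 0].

X[k] = Σ(n=0 to 5) x[n] · ω_6^(nk)
where ω_6 = e^(-2πi/6)

Computing each X[k]:
X[0] = -3
X[1] = 1.0000+1.7321i
X[2] = 3.4641i
X[3] = 7
X[4] = -3.4641i
X[5] = 1.0000-1.7321i

X = [-3, 1.0000+1.7321i, 3.4641i, 7, -3.4641i, 1.0000-1.7321i]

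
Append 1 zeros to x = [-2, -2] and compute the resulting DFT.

Original 2-point DFT: [-4, 0]
Zero-padded 3-point DFT provides frequency interpolation.

DFT_3([x, 0, ...]) = [-4, -1.0000+1.7321i, -1.0000-1.7321i]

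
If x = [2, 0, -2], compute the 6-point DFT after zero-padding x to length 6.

Original 3-point DFT: [0, 3.0000-1.7321i, 3.0000+1.7321i]
Zero-padded 6-point DFT provides frequency interpolation.

DFT_6([x, 0, ...]) = [0, 3.0000+1.7321i, 3.0000-1.7321i, 0, 3.0000+1.7321i, 3.0000-1.7321i]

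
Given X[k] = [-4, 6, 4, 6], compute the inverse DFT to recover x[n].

x[n] = (1/4) Σ(k=0 to 3) X[k] · e^(2πikn/4)

Computing each x[n]:
x[0] = 3
x[1] = -2
x[2] = -3
x[3] = -2

x = [3, -2, -3, -2]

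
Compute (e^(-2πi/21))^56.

Since ω_21^21 = 1, powers reduce modulo 21.
56 mod 21 = 14
So ω_21^56 = ω_21^14 = e^(-2πi·14/21)

ω_21^56 = ω_21^14 = -0.5000+0.8660i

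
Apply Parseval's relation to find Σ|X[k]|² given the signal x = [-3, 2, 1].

Parseval: Σ|x[n]|² = (1/N)Σ|X[k]|², so Σ|X[k]|² = N·Σ|x[n]|² = 3·14.0000

Σ|X[k]|² = N·Σ|x[n]|² = 3·14.0000 = 42.0000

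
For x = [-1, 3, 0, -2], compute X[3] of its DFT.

X[3] = Σ(n=0 to 3) x[n] · ω_4^(3n) where ω_4 = e^(-2πi/4)
= (-1)·ω_4^0 + (3)·ω_4^3 + (0)·ω_4^6 + (-2)·ω_4^9

X[3] = -1+5i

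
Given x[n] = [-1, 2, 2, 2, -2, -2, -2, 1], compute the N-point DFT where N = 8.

X[k] = Σ(n=0 to 7) x[n] · ω_8^(nk)
where ω_8 = e^(-2πi/8)

Computing each X[k]:
X[0] = 0
X[1] = 3.1213-7.5355i
X[2] = -3+3i
X[3] = -1.1213+0.4645i
X[4] = -6
X[5] = -1.1213-0.4645i
X[6] = -3-3i
X[7] = 3.1213+7.5355i

X = [0, 3.1213-7.5355i, -3+3i, -1.1213+0.4645i, -6, -1.1213-0.4645i, -3-3i, 3.1213+7.5355i]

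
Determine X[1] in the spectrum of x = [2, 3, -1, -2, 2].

X[1] = Σ(n=0 to 4) x[n] · ω_5^(1n) where ω_5 = e^(-2πi/5)
= (2)·ω_5^0 + (3)·ω_5^1 + (-1)·ω_5^2 + (-2)·ω_5^3 + (2)·ω_5^4

X[1] = 5.9721-1.5388i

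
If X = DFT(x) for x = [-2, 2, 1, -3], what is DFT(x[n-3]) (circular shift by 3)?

Time shift by 3: X_shifted[k] = ω_4^(3k) · X[k]
Shifted x = [2, 1, -3, -2]

DFT(x[n-3]) = [-2, 5-3i, 0, 5+3i]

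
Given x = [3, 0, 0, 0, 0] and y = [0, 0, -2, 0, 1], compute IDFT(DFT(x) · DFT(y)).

(x ⊛ y)[n] = Σ(m=0 to 4) x[m] · y[(n-m) mod 5]

Computing each output sample:
(x ⊛ y)[0] = 0
(x ⊛ y)[1] = 0
(x ⊛ y)[2] = -6
(x ⊛ y)[3] = 0
(x ⊛ y)[4] = 3

x ⊛ y = [0, 0, -6, 0, 3]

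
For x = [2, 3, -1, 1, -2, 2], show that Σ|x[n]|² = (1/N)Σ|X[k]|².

Time domain:
Σ|x[n]|² = |2|² + |3|² + |-1|² + |1|² + |-2|² + |2|² = 23.0000

Frequency domain:
(1/6)Σ|X[k]|² = (1/6)(|5|² + |5.0000-1.7321i|² + |2|² + |-7|² + |2|² + |5.0000+1.7321i|²) = (1/6)·138.0000 = 23.0000

Both sides agree, confirming Parseval's theorem.

Σ|x[n]|² = (1/N)Σ|X[k]|² = 23.0000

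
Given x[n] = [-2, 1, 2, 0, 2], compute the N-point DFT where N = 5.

X[k] = Σ(n=0 to 4) x[n] · ω_5^(nk)
where ω_5 = e^(-2πi/5)

Computing each X[k]:
X[0] = 3
X[1] = -2.6910-0.2245i
X[2] = -3.8090+2.4899i
X[3] = -3.8090-2.4899i
X[4] = -2.6910+0.2245i

X = [3, -2.6910-0.2245i, -3.8090+2.4899i, -3.8090-2.4899i, -2.6910+0.2245i]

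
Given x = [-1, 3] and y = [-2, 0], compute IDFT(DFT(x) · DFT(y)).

(x ⊛ y)[n] = Σ(m=0 to 1) x[m] · y[(n-m) mod 2]

Computing each output sample:
(x ⊛ y)[0] = 2
(x ⊛ y)[1] = -6

x ⊛ y = [2, -6]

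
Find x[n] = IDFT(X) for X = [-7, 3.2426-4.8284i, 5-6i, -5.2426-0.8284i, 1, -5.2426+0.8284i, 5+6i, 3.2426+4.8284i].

x[n] = (1/8) Σ(k=0 to 7) X[k] · e^(2πikn/8)

Computing each x[n]:
x[0] = 0
x[1] = 3
x[2] = -1
x[3] = -3
x[4] = 1
x[5] = -2
x[6] = -3
x[7] = -2

x = [0, 3, -1, -3, 1, -2, -3, -2]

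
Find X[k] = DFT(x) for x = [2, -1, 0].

X[k] = Σ(n=0 to 2) x[n] · ω_3^(nk)
where ω_3 = e^(-2πi/3)

Computing each X[k]:
X[0] = 1
X[1] = 2.5000+0.8660i
X[2] = 2.5000-0.8660i

X = [1, 2.5000+0.8660i, 2.5000-0.8660i]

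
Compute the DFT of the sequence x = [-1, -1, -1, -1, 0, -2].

X[k] = Σ(n=0 to 5) x[n] · ω_6^(nk)
where ω_6 = e^(-2πi/6)

Computing each X[k]:
X[0] = -6
X[1] = -1
X[2] = -1.7321i
X[3] = 2
X[4] = 1.7321i
X[5] = -1

X = [-6, -1, -1.7321i, 2, 1.7321i, -1]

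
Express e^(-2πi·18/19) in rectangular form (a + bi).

ω_19^18 = e^(-2πi·18/19)
= cos(-2π·18/19) + i·sin(-2π·18/19)
= cos(-36π/19) + i·sin(-36π/19)

ω_19^18 = cos(-36π/19) + i·sin(-36π/19) = 0.9458+0.3247i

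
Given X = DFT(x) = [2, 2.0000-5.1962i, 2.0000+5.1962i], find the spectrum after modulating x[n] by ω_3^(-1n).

Modulation property: DFT(ω_3^(-1n)·x[n]) = X[(k-1) mod 3], so circularly shift X by 1 positions.

X[k-1] = [2.0000+5.1962i, 2, 2.0000-5.1962i]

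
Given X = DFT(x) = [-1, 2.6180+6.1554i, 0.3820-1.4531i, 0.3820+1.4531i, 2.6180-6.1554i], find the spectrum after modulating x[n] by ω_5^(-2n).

Modulation property: DFT(ω_5^(-2n)·x[n]) = X[(k-2) mod 5], so circularly shift X by 2 positions.

X[k-2] = [0.3820+1.4531i, 2.6180-6.1554i, -1, 2.6180+6.1554i, 0.3820-1.4531i]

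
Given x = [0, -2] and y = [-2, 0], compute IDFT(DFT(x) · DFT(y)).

(x ⊛ y)[n] = Σ(m=0 to 1) x[m] · y[(n-m) mod 2]

Computing each output sample:
(x ⊛ y)[0] = 0
(x ⊛ y)[1] = 4

x ⊛ y = [0, 4]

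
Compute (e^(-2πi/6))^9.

Since ω_6^6 = 1, powers reduce modulo 6.
9 mod 6 = 3
So ω_6^9 = ω_6^3 = e^(-2πi·3/6)

ω_6^9 = ω_6^3 = -1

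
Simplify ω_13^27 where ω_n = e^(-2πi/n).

Since ω_13^13 = 1, powers reduce modulo 13.
27 mod 13 = 1
So ω_13^27 = ω_13^1 = e^(-2πi·1/13)

ω_13^27 = ω_13^1 = 0.8855-0.4647i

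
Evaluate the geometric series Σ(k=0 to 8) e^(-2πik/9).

Sum of all nth roots of unity equals 0 for n > 1 (geometric series with r ≠ 1).

0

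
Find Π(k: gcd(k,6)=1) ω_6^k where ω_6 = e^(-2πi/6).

The primitive 6th roots of unity are ω_6^k for k coprime to 6: k ∈ {1, 5}
Their product equals the constant term of the cyclotomic polynomial Φ_6(x) up to sign.
For n ≥ 3, the product of all primitive nth roots of unity is 1. (For n=1 it is 1; for n=2 it is -1.)

1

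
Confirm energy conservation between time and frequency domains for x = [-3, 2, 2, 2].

Time domain:
Σ|x[n]|² = |-3|² + |2|² + |2|² + |2|² = 21.0000

Frequency domain:
(1/4)Σ|X[k]|² = (1/4)(|3|² + |-5|² + |-5|² + |-5|²) = (1/4)·84.0000 = 21.0000

Both sides agree, confirming Parseval's theorem.

Σ|x[n]|² = (1/N)Σ|X[k]|² = 21.0000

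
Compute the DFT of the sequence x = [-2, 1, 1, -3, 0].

X[k] = Σ(n=0 to 4) x[n] · ω_5^(nk)
where ω_5 = e^(-2πi/5)

Computing each X[k]:
X[0] = -3
X[1] = -0.0729-3.3022i
X[2] = -3.4271+3.2164i
X[3] = -3.4271-3.2164i
X[4] = -0.0729+3.3022i

X = [-3, -0.0729-3.3022i, -3.4271+3.2164i, -3.4271-3.2164i, -0.0729+3.3022i]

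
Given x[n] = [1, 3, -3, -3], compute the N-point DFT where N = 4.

X[k] = Σ(n=0 to 3) x[n] · ω_4^(nk)
where ω_4 = e^(-2πi/4)

Computing each X[k]:
X[0] = -2
X[1] = 4-6i
X[2] = -2
X[3] = 4+6i

X = [-2, 4-6i, -2, 4+6i]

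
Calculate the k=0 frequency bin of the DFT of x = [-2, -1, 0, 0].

X[0] = Σ(n=0 to 3) x[n] · ω_4^0 = Σ x[n]
= (-2) + (-1) + (0) + (0)

X[0] = -3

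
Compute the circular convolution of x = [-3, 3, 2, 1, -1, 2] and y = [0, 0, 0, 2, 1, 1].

(x ⊛ y)[n] = Σ(m=0 to 5) x[m] · y[(n-m) mod 6]

Computing each output sample:
(x ⊛ y)[0] = 7
(x ⊛ y)[1] = 1
(x ⊛ y)[2] = 4
(x ⊛ y)[3] = -5
(x ⊛ y)[4] = 5
(x ⊛ y)[5] = 4

x ⊛ y = [7, 1, 4, -5, 5, 4]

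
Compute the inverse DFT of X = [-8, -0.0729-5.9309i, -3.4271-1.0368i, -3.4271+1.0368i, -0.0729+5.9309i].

x[n] = (1/5) Σ(k=0 to 4) X[k] · e^(2πikn/5)

Computing each x[n]:
x[0] = -3
x[1] = 2
x[2] = -1
x[3] = -3
x[4] = -3

x = [-3, 2, -1, -3, -3]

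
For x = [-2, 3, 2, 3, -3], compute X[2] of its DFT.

X[2] = Σ(n=0 to 4) x[n] · ω_5^(2n) where ω_5 = e^(-2πi/5)
= (-2)·ω_5^0 + (3)·ω_5^2 + (2)·ω_5^4 + (3)·ω_5^6 + (-3)·ω_5^8

X[2] = -0.4549-4.4778i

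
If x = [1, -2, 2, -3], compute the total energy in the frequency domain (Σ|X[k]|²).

Parseval: Σ|x[n]|² = (1/N)Σ|X[k]|², so Σ|X[k]|² = N·Σ|x[n]|² = 4·18.0000

Σ|X[k]|² = N·Σ|x[n]|² = 4·18.0000 = 72.0000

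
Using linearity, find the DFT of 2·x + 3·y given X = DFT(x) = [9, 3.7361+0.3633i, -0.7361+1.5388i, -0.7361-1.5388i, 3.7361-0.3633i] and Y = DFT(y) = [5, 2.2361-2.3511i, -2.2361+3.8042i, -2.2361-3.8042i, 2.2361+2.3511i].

By linearity: DFT(2x + 3y) = 2·DFT(x) + 3·DFT(y)
= 2·[9, 3.7361+0.3633i, -0.7361+1.5388i, -0.7361-1.5388i, 3.7361-0.3633i] + 3·[5, 2.2361-2.3511i, -2.2361+3.8042i, -2.2361-3.8042i, 2.2361+2.3511i]

Computing element-wise:
Z[0] = 2·(9) + 3·(5) = 33
Z[1] = 2·(3.7361+0.3633i) + 3·(2.2361-2.3511i) = 14.1805-6.3267i
Z[2] = 2·(-0.7361+1.5388i) + 3·(-2.2361+3.8042i) = -8.1805+14.4902i
Z[3] = 2·(-0.7361-1.5388i) + 3·(-2.2361-3.8042i) = -8.1805-14.4902i
Z[4] = 2·(3.7361-0.3633i) + 3·(2.2361+2.3511i) = 14.1805+6.3267i

DFT(2x + 3y) = 2·X + 3·Y = [33, 14.1805-6.3267i, -8.1805+14.4902i, -8.1805-14.4902i, 14.1805+6.3267i]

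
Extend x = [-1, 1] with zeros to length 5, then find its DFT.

Original 2-point DFT: [0, -2]
Zero-padded 5-point DFT provides frequency interpolation.

DFT_5([x, 0, ...]) = [0, -0.6910-0.9511i, -1.8090-0.5878i, -1.8090+0.5878i, -0.6910+0.9511i]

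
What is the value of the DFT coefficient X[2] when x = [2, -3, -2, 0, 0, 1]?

X[2] = Σ(n=0 to 5) x[n] · ω_6^(2n) where ω_6 = e^(-2πi/6)
= (2)·ω_6^0 + (-3)·ω_6^2 + (-2)·ω_6^4 + (0)·ω_6^6 + (0)·ω_6^8 + (1)·ω_6^10

X[2] = 4.0000+1.7321i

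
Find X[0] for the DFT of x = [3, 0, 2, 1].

X[0] = Σ(n=0 to 3) x[n] · ω_4^0 = Σ x[n]
= (3) + (0) + (2) + (1)

X[0] = 6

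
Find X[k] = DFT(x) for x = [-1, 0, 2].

X[k] = Σ(n=0 to 2) x[n] · ω_3^(nk)
where ω_3 = e^(-2πi/3)

Computing each X[k]:
X[0] = 1
X[1] = -2.0000+1.7321i
X[2] = -2.0000-1.7321i

X = [1, -2.0000+1.7321i, -2.0000-1.7321i]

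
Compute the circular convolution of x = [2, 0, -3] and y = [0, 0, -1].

(x ⊛ y)[n] = Σ(m=0 to 2) x[m] · y[(n-m) mod 3]

Computing each output sample:
(x ⊛ y)[0] = 0
(x ⊛ y)[1] = 3
(x ⊛ y)[2] = -2

x ⊛ y = [0, 3, -2]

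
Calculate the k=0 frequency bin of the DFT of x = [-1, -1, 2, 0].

X[0] = Σ(n=0 to 3) x[n] · ω_4^0 = Σ x[n]
= (-1) + (-1) + (2) + (0)

X[0] = 0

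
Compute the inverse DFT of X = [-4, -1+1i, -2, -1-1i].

x[n] = (1/4) Σ(k=0 to 3) X[k] · e^(2πikn/4)

Computing each x[n]:
x[0] = -2
x[1] = -1
x[2] = -1
x[3] = 0

x = [-2, -1, -1, 0]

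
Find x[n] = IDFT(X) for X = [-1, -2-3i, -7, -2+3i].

x[n] = (1/4) Σ(k=0 to 3) X[k] · e^(2πikn/4)

Computing each x[n]:
x[0] = -3
x[1] = 3
x[2] = -1
x[3] = 0

x = [-3, 3, -1, 0]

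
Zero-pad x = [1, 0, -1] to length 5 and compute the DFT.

Original 3-point DFT: [0, 1.5000-0.8660i, 1.5000+0.8660i]
Zero-padded 5-point DFT provides frequency interpolation.

DFT_5([x, 0, ...]) = [0, 1.8090+0.5878i, 0.6910-0.9511i, 0.6910+0.9511i, 1.8090-0.5878i]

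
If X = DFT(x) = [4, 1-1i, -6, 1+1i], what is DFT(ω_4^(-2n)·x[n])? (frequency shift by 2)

Modulation property: DFT(ω_4^(-2n)·x[n]) = X[(k-2) mod 4], so circularly shift X by 2 positions.

X[k-2] = [-6, 1+1i, 4, 1-1i]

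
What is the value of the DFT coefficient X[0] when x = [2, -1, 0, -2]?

X[0] = Σ(n=0 to 3) x[n] · ω_4^0 = Σ x[n]
= (2) + (-1) + (0) + (-2)

X[0] = -1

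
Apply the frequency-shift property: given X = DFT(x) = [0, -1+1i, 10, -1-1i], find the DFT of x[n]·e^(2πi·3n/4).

Modulation property: DFT(ω_4^(-3n)·x[n]) = X[(k-3) mod 4], so circularly shift X by 3 positions.

X[k-3] = [-1+1i, 10, -1-1i, 0]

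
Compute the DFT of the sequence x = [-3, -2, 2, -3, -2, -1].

X[k] = Σ(n=0 to 5) x[n] · ω_6^(nk)
where ω_6 = e^(-2πi/6)

Computing each X[k]:
X[0] = -9
X[1] = -1.5000-2.5981i
X[2] = -4.5000+4.3301i
X[3] = 3
X[4] = -4.5000-4.3301i
X[5] = -1.5000+2.5981i

X = [-9, -1.5000-2.5981i, -4.5000+4.3301i, 3, -4.5000-4.3301i, -1.5000+2.5981i]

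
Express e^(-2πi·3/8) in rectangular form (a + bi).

ω_8^3 = e^(-2πi·3/8)
= cos(-2π·3/8) + i·sin(-2π·3/8)
= cos(-6π/8) + i·sin(-6π/8)

ω_8^3 = cos(-6π/8) + i·sin(-6π/8) = -0.7071-0.7071i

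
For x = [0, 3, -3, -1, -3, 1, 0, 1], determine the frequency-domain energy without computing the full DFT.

Parseval: Σ|x[n]|² = (1/N)Σ|X[k]|², so Σ|X[k]|² = N·Σ|x[n]|² = 8·30.0000

Σ|X[k]|² = N·Σ|x[n]|² = 8·30.0000 = 240.0000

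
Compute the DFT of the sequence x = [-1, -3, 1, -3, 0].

X[k] = Σ(n=0 to 4) x[n] · ω_5^(nk)
where ω_5 = e^(-2πi/5)

Computing each X[k]:
X[0] = -6
X[1] = -0.3090+0.5020i
X[2] = 0.8090+5.5676i
X[3] = 0.8090-5.5676i
X[4] = -0.3090-0.5020i

X = [-6, -0.3090+0.5020i, 0.8090+5.5676i, 0.8090-5.5676i, -0.3090-0.5020i]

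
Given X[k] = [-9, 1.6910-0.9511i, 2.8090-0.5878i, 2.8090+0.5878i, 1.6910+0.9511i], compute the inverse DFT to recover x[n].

x[n] = (1/5) Σ(k=0 to 4) X[k] · e^(2πikn/5)

Computing each x[n]:
x[0] = 0
x[1] = -2
x[2] = -2
x[3] = -2
x[4] = -3

x = [0, -2, -2, -2, -3]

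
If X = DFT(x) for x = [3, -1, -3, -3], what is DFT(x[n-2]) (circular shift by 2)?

Time shift by 2: X_shifted[k] = ω_4^(2k) · X[k]
Shifted x = [-3, -3, 3, -1]

DFT(x[n-2]) = [-4, -6+2i, 4, -6-2i]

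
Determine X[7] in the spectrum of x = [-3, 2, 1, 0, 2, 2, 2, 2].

X[7] = Σ(n=0 to 7) x[n] · ω_8^(7n) where ω_8 = e^(-2πi/8)
= (-3)·ω_8^0 + (2)·ω_8^7 + (1)·ω_8^14 + (0)·ω_8^21 + (2)·ω_8^28 + (2)·ω_8^35 + (2)·ω_8^42 + (2)·ω_8^49

X[7] = -3.5858-2.4142i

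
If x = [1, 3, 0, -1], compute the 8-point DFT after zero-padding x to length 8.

Original 4-point DFT: [3, 1-4i, -1, 1+4i]
Zero-padded 8-point DFT provides frequency interpolation.

DFT_8([x, 0, ...]) = [3, 3.8284-1.4142i, 1-4i, -1.8284-1.4142i, -1, -1.8284+1.4142i, 1+4i, 3.8284+1.4142i]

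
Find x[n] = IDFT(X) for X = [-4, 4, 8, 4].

x[n] = (1/4) Σ(k=0 to 3) X[k] · e^(2πikn/4)

Computing each x[n]:
x[0] = 3
x[1] = -3
x[2] = -1
x[3] = -3

x = [3, -3, -1, -3]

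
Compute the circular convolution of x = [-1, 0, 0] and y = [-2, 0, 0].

(x ⊛ y)[n] = Σ(m=0 to 2) x[m] · y[(n-m) mod 3]

Computing each output sample:
(x ⊛ y)[0] = 2
(x ⊛ y)[1] = 0
(x ⊛ y)[2] = 0

x ⊛ y = [2, 0, 0]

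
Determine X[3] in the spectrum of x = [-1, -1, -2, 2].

X[3] = Σ(n=0 to 3) x[n] · ω_4^(3n) where ω_4 = e^(-2πi/4)
= (-1)·ω_4^0 + (-1)·ω_4^3 + (-2)·ω_4^6 + (2)·ω_4^9

X[3] = 1-3i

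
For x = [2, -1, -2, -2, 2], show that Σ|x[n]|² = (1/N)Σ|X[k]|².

Time domain:
Σ|x[n]|² = |2|² + |-1|² + |-2|² + |-2|² + |2|² = 17.0000

Frequency domain:
(1/5)Σ|X[k]|² = (1/5)(|-1|² + |5.5451+2.8532i|² + |-0.0451+1.7634i|² + |-0.0451-1.7634i|² + |5.5451-2.8532i|²) = (1/5)·85.0000 = 17.0000

Both sides agree, confirming Parseval's theorem.

Σ|x[n]|² = (1/N)Σ|X[k]|² = 17.0000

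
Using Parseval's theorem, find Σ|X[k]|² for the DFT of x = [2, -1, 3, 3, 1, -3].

Parseval: Σ|x[n]|² = (1/N)Σ|X[k]|², so Σ|X[k]|² = N·Σ|x[n]|² = 6·33.0000

Σ|X[k]|² = N·Σ|x[n]|² = 6·33.0000 = 198.0000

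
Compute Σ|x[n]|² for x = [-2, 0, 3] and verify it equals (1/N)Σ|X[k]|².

Time domain:
Σ|x[n]|² = |-2|² + |0|² + |3|² = 13.0000

Frequency domain:
(1/3)Σ|X[k]|² = (1/3)(|1|² + |-3.5000+2.5981i|² + |-3.5000-2.5981i|²) = (1/3)·39.0000 = 13.0000

Both sides agree, confirming Parseval's theorem.

Σ|x[n]|² = (1/N)Σ|X[k]|² = 13.0000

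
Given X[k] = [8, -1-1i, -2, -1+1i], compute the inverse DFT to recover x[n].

x[n] = (1/4) Σ(k=0 to 3) X[k] · e^(2πikn/4)

Computing each x[n]:
x[0] = 1
x[1] = 3
x[2] = 2
x[3] = 2

x = [1, 3, 2, 2]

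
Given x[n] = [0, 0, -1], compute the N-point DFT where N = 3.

X[k] = Σ(n=0 to 2) x[n] · ω_3^(nk)
where ω_3 = e^(-2πi/3)

Computing each X[k]:
X[0] = -1
X[1] = 0.5000-0.8660i
X[2] = 0.5000+0.8660i

X = [-1, 0.5000-0.8660i, 0.5000+0.8660i]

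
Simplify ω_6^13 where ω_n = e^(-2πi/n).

Since ω_6^6 = 1, powers reduce modulo 6.
13 mod 6 = 1
So ω_6^13 = ω_6^1 = e^(-2πi·1/6)

ω_6^13 = ω_6^1 = 0.5000-0.8660i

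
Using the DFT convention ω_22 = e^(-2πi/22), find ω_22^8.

ω_22^8 = e^(-2πi·8/22)
= cos(-2π·8/22) + i·sin(-2π·8/22)
= cos(-16π/22) + i·sin(-16π/22)

ω_22^8 = cos(-16π/22) + i·sin(-16π/22) = -0.6549-0.7557i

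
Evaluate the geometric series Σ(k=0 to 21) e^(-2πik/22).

Sum of all nth roots of unity equals 0 for n > 1 (geometric series with r ≠ 1).

0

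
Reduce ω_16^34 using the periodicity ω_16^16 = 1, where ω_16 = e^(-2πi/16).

Since ω_16^16 = 1, powers reduce modulo 16.
34 mod 16 = 2
So ω_16^34 = ω_16^2 = e^(-2πi·2/16)

ω_16^34 = ω_16^2 = 0.7071-0.7071i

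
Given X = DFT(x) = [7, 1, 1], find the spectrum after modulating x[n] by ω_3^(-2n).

Modulation property: DFT(ω_3^(-2n)·x[n]) = X[(k-2) mod 3], so circularly shift X by 2 positions.

X[k-2] = [1, 1, 7]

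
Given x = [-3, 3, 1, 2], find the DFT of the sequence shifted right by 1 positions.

Time shift by 1: X_shifted[k] = ω_4^(1k) · X[k]
Shifted x = [2, -3, 3, 1]

DFT(x[n-1]) = [3, -1+4i, 7, -1-4i]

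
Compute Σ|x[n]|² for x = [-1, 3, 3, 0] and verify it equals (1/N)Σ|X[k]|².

Time domain:
Σ|x[n]|² = |-1|² + |3|² + |3|² + |0|² = 19.0000

Frequency domain:
(1/4)Σ|X[k]|² = (1/4)(|5|² + |-4-3i|² + |-1|² + |-4+3i|²) = (1/4)·76.0000 = 19.0000

Both sides agree, confirming Parseval's theorem.

Σ|x[n]|² = (1/N)Σ|X[k]|² = 19.0000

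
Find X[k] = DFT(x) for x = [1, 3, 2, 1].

X[k] = Σ(n=0 to 3) x[n] · ω_4^(nk)
where ω_4 = e^(-2πi/4)

Computing each X[k]:
X[0] = 7
X[1] = -1-2i
X[2] = -1
X[3] = -1+2i

X = [7, -1-2i, -1, -1+2i]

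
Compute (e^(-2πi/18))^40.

Since ω_18^18 = 1, powers reduce modulo 18.
40 mod 18 = 4
So ω_18^40 = ω_18^4 = e^(-2πi·4/18)

ω_18^40 = ω_18^4 = 0.1736-0.9848i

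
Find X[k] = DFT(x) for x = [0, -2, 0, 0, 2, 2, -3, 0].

X[k] = Σ(n=0 to 7) x[n] · ω_8^(nk)
where ω_8 = e^(-2πi/8)

Computing each X[k]:
X[0] = -1
X[1] = -4.8284-0.1716i
X[2] = 5
X[3] = 0.8284+5.8284i
X[4] = -1
X[5] = 0.8284-5.8284i
X[6] = 5
X[7] = -4.8284+0.1716i

X = [-1, -4.8284-0.1716i, 5, 0.8284+5.8284i, -1, 0.8284-5.8284i, 5, -4.8284+0.1716i]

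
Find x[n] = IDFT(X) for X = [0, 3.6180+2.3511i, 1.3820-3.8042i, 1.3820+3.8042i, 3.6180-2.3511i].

x[n] = (1/5) Σ(k=0 to 4) X[k] · e^(2πikn/5)

Computing each x[n]:
x[0] = 2
x[1] = 0
x[2] = -3
x[3] = 1
x[4] = 0

x = [2, 0, -3, 1, 0]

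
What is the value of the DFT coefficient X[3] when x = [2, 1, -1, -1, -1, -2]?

X[3] = Σ(n=0 to 5) x[n] · ω_6^(3n) where ω_6 = e^(-2πi/6)
= (2)·ω_6^0 + (1)·ω_6^3 + (-1)·ω_6^6 + (-1)·ω_6^9 + (-1)·ω_6^12 + (-2)·ω_6^15

X[3] = 2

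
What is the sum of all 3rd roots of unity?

Sum of all nth roots of unity equals 0 for n > 1 (geometric series with r ≠ 1).

0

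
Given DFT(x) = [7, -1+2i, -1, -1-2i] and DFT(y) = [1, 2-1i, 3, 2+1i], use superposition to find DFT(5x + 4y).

By linearity: DFT(5x + 4y) = 5·DFT(x) + 4·DFT(y)
= 5·[7, -1+2i, -1, -1-2i] + 4·[1, 2-1i, 3, 2+1i]

Computing element-wise:
Z[0] = 5·(7) + 4·(1) = 39
Z[1] = 5·(-1+2i) + 4·(2-1i) = 3+6i
Z[2] = 5·(-1) + 4·(3) = 7
Z[3] = 5·(-1-2i) + 4·(2+1i) = 3-6i

DFT(5x + 4y) = 5·X + 4·Y = [39, 3+6i, 7, 3-6i]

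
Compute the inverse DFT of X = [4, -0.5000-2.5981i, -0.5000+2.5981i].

x[n] = (1/3) Σ(k=0 to 2) X[k] · e^(2πikn/3)

Computing each x[n]:
x[0] = 1
x[1] = 3
x[2] = 0

x = [1, 3, 0]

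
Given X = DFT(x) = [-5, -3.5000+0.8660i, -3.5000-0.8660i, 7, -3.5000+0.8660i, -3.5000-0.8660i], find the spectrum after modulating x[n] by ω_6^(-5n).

Modulation property: DFT(ω_6^(-5n)·x[n]) = X[(k-5) mod 6], so circularly shift X by 5 positions.

X[k-5] = [-3.5000+0.8660i, -3.5000-0.8660i, 7, -3.5000+0.8660i, -3.5000-0.8660i, -5]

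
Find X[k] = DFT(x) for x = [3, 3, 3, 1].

X[k] = Σ(n=0 to 3) x[n] · ω_4^(nk)
where ω_4 = e^(-2πi/4)

Computing each X[k]:
X[0] = 10
X[1] = -2i
X[2] = 2
X[3] = 2i

X = [10, -2i, 2, 2i]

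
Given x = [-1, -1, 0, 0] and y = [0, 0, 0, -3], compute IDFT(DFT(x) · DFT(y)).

(x ⊛ y)[n] = Σ(m=0 to 3) x[m] · y[(n-m) mod 4]

Computing each output sample:
(x ⊛ y)[0] = 3
(x ⊛ y)[1] = 0
(x ⊛ y)[2] = 0
(x ⊛ y)[3] = 3

x ⊛ y = [3, 0, 0, 3]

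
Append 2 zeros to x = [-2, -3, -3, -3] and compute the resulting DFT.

Original 4-point DFT: [-11, 1, 1, 1]
Zero-padded 6-point DFT provides frequency interpolation.

DFT_6([x, 0, ...]) = [-11, 1.0000+5.1962i, -2, 1, -2, 1.0000-5.1962i]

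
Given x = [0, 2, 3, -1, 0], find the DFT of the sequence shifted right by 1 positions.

Time shift by 1: X_shifted[k] = ω_5^(1k) · X[k]
Shifted x = [0, 0, 2, 3, -1]

DFT(x[n-1]) = [4, -4.3541-0.3633i, 2.3541-1.5388i, 2.3541+1.5388i, -4.3541+0.3633i]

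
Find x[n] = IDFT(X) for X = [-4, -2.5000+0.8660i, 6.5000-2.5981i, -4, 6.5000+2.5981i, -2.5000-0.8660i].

x[n] = (1/6) Σ(k=0 to 5) X[k] · e^(2πikn/6)

Computing each x[n]:
x[0] = 0
x[1] = -1
x[2] = -3
x[3] = 3
x[4] = -1
x[5] = -2

x = [0, -1, -3, 3, -1, -2]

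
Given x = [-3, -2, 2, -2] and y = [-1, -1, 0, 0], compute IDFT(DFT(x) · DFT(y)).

(x ⊛ y)[n] = Σ(m=0 to 3) x[m] · y[(n-m) mod 4]

Computing each output sample:
(x ⊛ y)[0] = 5
(x ⊛ y)[1] = 5
(x ⊛ y)[2] = 0
(x ⊛ y)[3] = 0

x ⊛ y = [5, 5, 0, 0]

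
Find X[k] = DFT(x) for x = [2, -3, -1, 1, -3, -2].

X[k] = Σ(n=0 to 5) x[n] · ω_6^(nk)
where ω_6 = e^(-2πi/6)

Computing each X[k]:
X[0] = -6
X[1] = 0.5000-0.8660i
X[2] = 7.5000+2.5981i
X[3] = 2
X[4] = 7.5000-2.5981i
X[5] = 0.5000+0.8660i

X = [-6, 0.5000-0.8660i, 7.5000+2.5981i, 2, 7.5000-2.5981i, 0.5000+0.8660i]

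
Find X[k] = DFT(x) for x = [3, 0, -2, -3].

X[k] = Σ(n=0 to 3) x[n] · ω_4^(nk)
where ω_4 = e^(-2πi/4)

Computing each X[k]:
X[0] = -2
X[1] = 5-3i
X[2] = 4
X[3] = 5+3i

X = [-2, 5-3i, 4, 5+3i]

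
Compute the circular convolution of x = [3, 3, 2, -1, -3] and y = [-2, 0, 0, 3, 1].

(x ⊛ y)[n] = Σ(m=0 to 4) x[m] · y[(n-m) mod 5]

Computing each output sample:
(x ⊛ y)[0] = 3
(x ⊛ y)[1] = -7
(x ⊛ y)[2] = -14
(x ⊛ y)[3] = 8
(x ⊛ y)[4] = 18

x ⊛ y = [3, -7, -14, 8, 18]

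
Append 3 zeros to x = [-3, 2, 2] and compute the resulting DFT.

Original 3-point DFT: [1, -5, -5]
Zero-padded 6-point DFT provides frequency interpolation.

DFT_6([x, 0, ...]) = [1, -3.0000-3.4641i, -5, -3, -5, -3.0000+3.4641i]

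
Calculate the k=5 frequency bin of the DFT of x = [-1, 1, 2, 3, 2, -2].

X[5] = Σ(n=0 to 5) x[n] · ω_6^(5n) where ω_6 = e^(-2πi/6)
= (-1)·ω_6^0 + (1)·ω_6^5 + (2)·ω_6^10 + (3)·ω_6^15 + (2)·ω_6^20 + (-2)·ω_6^25

X[5] = -6.5000+2.5981i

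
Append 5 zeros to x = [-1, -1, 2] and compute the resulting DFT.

Original 3-point DFT: [0, -1.5000+2.5981i, -1.5000-2.5981i]
Zero-padded 8-point DFT provides frequency interpolation.

DFT_8([x, 0, ...]) = [0, -1.7071-1.2929i, -3+1i, -0.2929+2.7071i, 2, -0.2929-2.7071i, -3-1i, -1.7071+1.2929i]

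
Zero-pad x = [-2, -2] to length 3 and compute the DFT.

Original 2-point DFT: [-4, 0]
Zero-padded 3-point DFT provides frequency interpolation.

DFT_3([x, 0, ...]) = [-4, -1.0000+1.7321i, -1.0000-1.7321i]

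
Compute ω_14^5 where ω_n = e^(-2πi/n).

ω_14^5 = e^(-2πi·5/14)
= cos(-2π·5/14) + i·sin(-2π·5/14)
= cos(-10π/14) + i·sin(-10π/14)

ω_14^5 = cos(-10π/14) + i·sin(-10π/14) = -0.6235-0.7818i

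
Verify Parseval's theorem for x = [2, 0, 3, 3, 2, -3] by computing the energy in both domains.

Time domain:
Σ|x[n]|² = |2|² + |0|² + |3|² + |3|² + |2|² + |-3|² = 35.0000

Frequency domain:
(1/6)Σ|X[k]|² = (1/6)(|7|² + |-5.0000-3.4641i|² + |4.0000-1.7321i|² + |7|² + |4.0000+1.7321i|² + |-5.0000+3.4641i|²) = (1/6)·210.0000 = 35.0000

Both sides agree, confirming Parseval's theorem.

Σ|x[n]|² = (1/N)Σ|X[k]|² = 35.0000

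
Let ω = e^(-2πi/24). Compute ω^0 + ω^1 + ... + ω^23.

Sum of all nth roots of unity equals 0 for n > 1 (geometric series with r ≠ 1).

0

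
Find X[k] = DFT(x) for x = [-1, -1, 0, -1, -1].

X[k] = Σ(n=0 to 4) x[n] · ω_5^(nk)
where ω_5 = e^(-2πi/5)

Computing each X[k]:
X[0] = -4
X[1] = -0.8090-0.5878i
X[2] = 0.3090+0.9511i
X[3] = 0.3090-0.9511i
X[4] = -0.8090+0.5878i

X = [-4, -0.8090-0.5878i, 0.3090+0.9511i, 0.3090-0.9511i, -0.8090+0.5878i]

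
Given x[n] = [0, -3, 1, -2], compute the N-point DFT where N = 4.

X[k] = Σ(n=0 to 3) x[n] · ω_4^(nk)
where ω_4 = e^(-2πi/4)

Computing each X[k]:
X[0] = -4
X[1] = -1+1i
X[2] = 6
X[3] = -1-1i

X = [-4, -1+1i, 6, -1-1i]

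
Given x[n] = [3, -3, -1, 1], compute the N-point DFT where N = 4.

X[k] = Σ(n=0 to 3) x[n] · ω_4^(nk)
where ω_4 = e^(-2πi/4)

Computing each X[k]:
X[0] = 0
X[1] = 4+4i
X[2] = 4
X[3] = 4-4i

X = [0, 4+4i, 4, 4-4i]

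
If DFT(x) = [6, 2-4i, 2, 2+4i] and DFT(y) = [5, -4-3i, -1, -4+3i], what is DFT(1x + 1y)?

By linearity: DFT(1x + 1y) = 1·DFT(x) + 1·DFT(y)
= 1·[6, 2-4i, 2, 2+4i] + 1·[5, -4-3i, -1, -4+3i]

Computing element-wise:
Z[0] = 1·(6) + 1·(5) = 11
Z[1] = 1·(2-4i) + 1·(-4-3i) = -2-7i
Z[2] = 1·(2) + 1·(-1) = 1
Z[3] = 1·(2+4i) + 1·(-4+3i) = -2+7i

DFT(1x + 1y) = 1·X + 1·Y = [11, -2-7i, 1, -2+7i]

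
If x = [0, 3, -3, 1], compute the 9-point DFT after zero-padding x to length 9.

Original 4-point DFT: [1, 3-2i, -7, 3+2i]
Zero-padded 9-point DFT provides frequency interpolation.

DFT_9([x, 0, ...]) = [1, 1.2772+0.1600i, 2.8400-1.0623i, 1.0000-5.1962i, -5.6172-3.8204i, -5.6172+3.8204i, 1.0000+5.1962i, 2.8400+1.0623i, 1.2772-0.1600i]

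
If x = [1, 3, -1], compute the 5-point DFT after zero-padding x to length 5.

Original 3-point DFT: [3, -3.4641i, 3.4641i]
Zero-padded 5-point DFT provides frequency interpolation.

DFT_5([x, 0, ...]) = [3, 2.7361-2.2654i, -1.7361-2.7144i, -1.7361+2.7144i, 2.7361+2.2654i]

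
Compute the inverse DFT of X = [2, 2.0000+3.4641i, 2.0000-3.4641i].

x[n] = (1/3) Σ(k=0 to 2) X[k] · e^(2πikn/3)

Computing each x[n]:
x[0] = 2
x[1] = -2
x[2] = 2

x = [2, -2, 2]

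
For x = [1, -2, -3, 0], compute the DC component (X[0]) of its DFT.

X[0] = Σ(n=0 to 3) x[n] · ω_4^0 = Σ x[n]
= (1) + (-2) + (-3) + (0)

X[0] = -4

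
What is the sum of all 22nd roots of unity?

Sum of all nth roots of unity equals 0 for n > 1 (geometric series with r ≠ 1).

0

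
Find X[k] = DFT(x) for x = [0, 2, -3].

X[k] = Σ(n=0 to 2) x[n] · ω_3^(nk)
where ω_3 = e^(-2πi/3)

Computing each X[k]:
X[0] = -1
X[1] = 0.5000-4.3301i
X[2] = 0.5000+4.3301i

X = [-1, 0.5000-4.3301i, 0.5000+4.3301i]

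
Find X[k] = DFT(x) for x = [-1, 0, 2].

X[k] = Σ(n=0 to 2) x[n] · ω_3^(nk)
where ω_3 = e^(-2πi/3)

Computing each X[k]:
X[0] = 1
X[1] = -2.0000+1.7321i
X[2] = -2.0000-1.7321i

X = [1, -2.0000+1.7321i, -2.0000-1.7321i]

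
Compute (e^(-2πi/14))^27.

Since ω_14^14 = 1, powers reduce modulo 14.
27 mod 14 = 13
So ω_14^27 = ω_14^13 = e^(-2πi·13/14)

ω_14^27 = ω_14^13 = 0.9010+0.4339i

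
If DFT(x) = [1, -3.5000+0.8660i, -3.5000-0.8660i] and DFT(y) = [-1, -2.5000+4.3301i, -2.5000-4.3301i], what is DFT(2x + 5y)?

By linearity: DFT(2x + 5y) = 2·DFT(x) + 5·DFT(y)
= 2·[1, -3.5000+0.8660i, -3.5000-0.8660i] + 5·[-1, -2.5000+4.3301i, -2.5000-4.3301i]

Computing element-wise:
Z[0] = 2·(1) + 5·(-1) = -3
Z[1] = 2·(-3.5000+0.8660i) + 5·(-2.5000+4.3301i) = -19.5000+23.3825i
Z[2] = 2·(-3.5000-0.8660i) + 5·(-2.5000-4.3301i) = -19.5000-23.3825i

DFT(2x + 5y) = 2·X + 5·Y = [-3, -19.5000+23.3825i, -19.5000-23.3825i]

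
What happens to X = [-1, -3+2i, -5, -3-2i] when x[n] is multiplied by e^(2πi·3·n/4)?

Modulation property: DFT(ω_4^(-3n)·x[n]) = X[(k-3) mod 4], so circularly shift X by 3 positions.

X[k-3] = [-3+2i, -5, -3-2i, -1]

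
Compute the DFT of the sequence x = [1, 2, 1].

X[k] = Σ(n=0 to 2) x[n] · ω_3^(nk)
where ω_3 = e^(-2πi/3)

Computing each X[k]:
X[0] = 4
X[1] = -0.5000-0.8660i
X[2] = -0.5000+0.8660i

X = [4, -0.5000-0.8660i, -0.5000+0.8660i]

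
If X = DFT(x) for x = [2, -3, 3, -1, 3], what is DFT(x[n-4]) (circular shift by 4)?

Time shift by 4: X_shifted[k] = ω_5^(4k) · X[k]
Shifted x = [-3, 3, -1, 3, 2]

DFT(x[n-4]) = [4, -3.0729+1.4001i, -6.4271-4.3920i, -6.4271+4.3920i, -3.0729-1.4001i]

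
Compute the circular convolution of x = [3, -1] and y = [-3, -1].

(x ⊛ y)[n] = Σ(m=0 to 1) x[m] · y[(n-m) mod 2]

Computing each output sample:
(x ⊛ y)[0] = -8
(x ⊛ y)[1] = 0

x ⊛ y = [-8, 0]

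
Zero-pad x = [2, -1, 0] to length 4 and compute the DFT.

Original 3-point DFT: [1, 2.5000+0.8660i, 2.5000-0.8660i]
Zero-padded 4-point DFT provides frequency interpolation.

DFT_4([x, 0, ...]) = [1, 2+1i, 3, 2-1i]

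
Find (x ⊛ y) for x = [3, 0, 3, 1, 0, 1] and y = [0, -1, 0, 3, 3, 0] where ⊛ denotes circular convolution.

(x ⊛ y)[n] = Σ(m=0 to 5) x[m] · y[(n-m) mod 6]

Computing each output sample:
(x ⊛ y)[0] = 11
(x ⊛ y)[1] = 0
(x ⊛ y)[2] = 3
(x ⊛ y)[3] = 9
(x ⊛ y)[4] = 8
(x ⊛ y)[5] = 9

x ⊛ y = [11, 0, 3, 9, 8, 9]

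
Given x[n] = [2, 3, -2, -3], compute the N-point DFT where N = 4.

X[k] = Σ(n=0 to 3) x[n] · ω_4^(nk)
where ω_4 = e^(-2πi/4)

Computing each X[k]:
X[0] = 0
X[1] = 4-6i
X[2] = 0
X[3] = 4+6i

X = [0, 4-6i, 0, 4+6i]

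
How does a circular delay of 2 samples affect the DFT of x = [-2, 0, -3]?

Time shift by 2: X_shifted[k] = ω_3^(2k) · X[k]
Shifted x = [0, -3, -2]

DFT(x[n-2]) = [-5, 2.5000+0.8660i, 2.5000-0.8660i]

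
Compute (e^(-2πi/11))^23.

Since ω_11^11 = 1, powers reduce modulo 11.
23 mod 11 = 1
So ω_11^23 = ω_11^1 = e^(-2πi·1/11)

ω_11^23 = ω_11^1 = 0.8413-0.5406i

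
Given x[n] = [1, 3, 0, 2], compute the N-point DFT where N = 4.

X[k] = Σ(n=0 to 3) x[n] · ω_4^(nk)
where ω_4 = e^(-2πi/4)

Computing each X[k]:
X[0] = 6
X[1] = 1-1i
X[2] = -4
X[3] = 1+1i

X = [6, 1-1i, -4, 1+1i]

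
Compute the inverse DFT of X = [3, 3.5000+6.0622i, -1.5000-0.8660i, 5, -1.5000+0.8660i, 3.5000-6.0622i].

x[n] = (1/6) Σ(k=0 to 5) X[k] · e^(2πikn/6)

Computing each x[n]:
x[0] = 2
x[1] = -1
x[2] = -1
x[3] = -2
x[4] = 3
x[5] = 2

x = [2, -1, -1, -2, 3, 2]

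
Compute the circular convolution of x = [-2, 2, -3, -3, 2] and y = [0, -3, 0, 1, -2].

(x ⊛ y)[n] = Σ(m=0 to 4) x[m] · y[(n-m) mod 5]

Computing each output sample:
(x ⊛ y)[0] = -13
(x ⊛ y)[1] = 9
(x ⊛ y)[2] = 2
(x ⊛ y)[3] = 3
(x ⊛ y)[4] = 15

x ⊛ y = [-13, 9, 2, 3, 15]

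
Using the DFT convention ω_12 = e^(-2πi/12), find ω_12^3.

ω_12^3 = e^(-2πi·3/12)
= cos(-2π·3/12) + i·sin(-2π·3/12)
= cos(-6π/12) + i·sin(-6π/12)

ω_12^3 = cos(-6π/12) + i·sin(-6π/12) = -1i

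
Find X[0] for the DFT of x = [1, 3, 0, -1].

X[0] = Σ(n=0 to 3) x[n] · ω_4^0 = Σ x[n]
= (1) + (3) + (0) + (-1)

X[0] = 3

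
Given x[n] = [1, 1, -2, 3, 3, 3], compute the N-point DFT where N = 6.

X[k] = Σ(n=0 to 5) x[n] · ω_6^(nk)
where ω_6 = e^(-2πi/6)

Computing each X[k]:
X[0] = 9
X[1] = -0.5000+6.0622i
X[2] = 1.5000-2.5981i
X[3] = -5
X[4] = 1.5000+2.5981i
X[5] = -0.5000-6.0622i

X = [9, -0.5000+6.0622i, 1.5000-2.5981i, -5, 1.5000+2.5981i, -0.5000-6.0622i]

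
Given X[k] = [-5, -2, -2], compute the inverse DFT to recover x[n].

x[n] = (1/3) Σ(k=0 to 2) X[k] · e^(2πikn/3)

Computing each x[n]:
x[0] = -3
x[1] = -1
x[2] = -1

x = [-3, -1, -1]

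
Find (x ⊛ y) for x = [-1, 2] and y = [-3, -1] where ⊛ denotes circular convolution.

(x ⊛ y)[n] = Σ(m=0 to 1) x[m] · y[(n-m) mod 2]

Computing each output sample:
(x ⊛ y)[0] = 1
(x ⊛ y)[1] = -5

x ⊛ y = [1, -5]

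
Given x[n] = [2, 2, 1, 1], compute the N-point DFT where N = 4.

X[k] = Σ(n=0 to 3) x[n] · ω_4^(nk)
where ω_4 = e^(-2πi/4)

Computing each X[k]:
X[0] = 6
X[1] = 1-1i
X[2] = 0
X[3] = 1+1i

X = [6, 1-1i, 0, 1+1i]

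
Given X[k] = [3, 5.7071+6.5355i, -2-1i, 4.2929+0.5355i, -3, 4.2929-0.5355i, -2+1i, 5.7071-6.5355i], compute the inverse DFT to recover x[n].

x[n] = (1/8) Σ(k=0 to 7) X[k] · e^(2πikn/8)

Computing each x[n]:
x[0] = 2
x[1] = 0
x[2] = -1
x[3] = -1
x[4] = -3
x[5] = 2
x[6] = 2
x[7] = 2

x = [2, 0, -1, -1, -3, 2, 2, 2]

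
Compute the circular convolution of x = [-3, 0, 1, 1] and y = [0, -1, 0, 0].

(x ⊛ y)[n] = Σ(m=0 to 3) x[m] · y[(n-m) mod 4]

Computing each output sample:
(x ⊛ y)[0] = -1
(x ⊛ y)[1] = 3
(x ⊛ y)[2] = 0
(x ⊛ y)[3] = -1

x ⊛ y = [-1, 3, 0, -1]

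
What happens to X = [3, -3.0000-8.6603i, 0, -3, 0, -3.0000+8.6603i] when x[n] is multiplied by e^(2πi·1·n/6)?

Modulation property: DFT(ω_6^(-1n)·x[n]) = X[(k-1) mod 6], so circularly shift X by 1 positions.

X[k-1] = [-3.0000+8.6603i, 3, -3.0000-8.6603i, 0, -3, 0]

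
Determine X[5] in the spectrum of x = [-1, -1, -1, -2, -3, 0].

X[5] = Σ(n=0 to 5) x[n] · ω_6^(5n) where ω_6 = e^(-2πi/6)
= (-1)·ω_6^0 + (-1)·ω_6^5 + (-1)·ω_6^10 + (-2)·ω_6^15 + (-3)·ω_6^20 + (0)·ω_6^25

X[5] = 2.5000+0.8660i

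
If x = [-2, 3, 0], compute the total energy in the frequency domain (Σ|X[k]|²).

Parseval: Σ|x[n]|² = (1/N)Σ|X[k]|², so Σ|X[k]|² = N·Σ|x[n]|² = 3·13.0000

Σ|X[k]|² = N·Σ|x[n]|² = 3·13.0000 = 39.0000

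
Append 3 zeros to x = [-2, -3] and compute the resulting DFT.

Original 2-point DFT: [-5, 1]
Zero-padded 5-point DFT provides frequency interpolation.

DFT_5([x, 0, ...]) = [-5, -2.9271+2.8532i, 0.4271+1.7634i, 0.4271-1.7634i, -2.9271-2.8532i]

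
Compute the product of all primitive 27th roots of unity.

The primitive 27th roots of unity are ω_27^k for k coprime to 27: k ∈ {1, 2, 4, 5, 7, 8, 10, 11, 13, 14, 16, 17, 19, 20, 22, 23, 25, 26}
Their product equals the constant term of the cyclotomic polynomial Φ_27(x) up to sign.
For n ≥ 3, the product of all primitive nth roots of unity is 1. (For n=1 it is 1; for n=2 it is -1.)

1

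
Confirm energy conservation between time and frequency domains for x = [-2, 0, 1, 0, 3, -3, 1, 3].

Time domain:
Σ|x[n]|² = |-2|² + |0|² + |1|² + |0|² + |3|² + |-3|² + |1|² + |3|² = 33.0000

Frequency domain:
(1/8)Σ|X[k]|² = (1/8)(|3|² + |-0.7574|² + |-1+6i|² + |-9.2426|² + |3|² + |-9.2426|² + |-1-6i|² + |-0.7574|²) = (1/8)·264.0000 = 33.0000

Both sides agree, confirming Parseval's theorem.

Σ|x[n]|² = (1/N)Σ|X[k]|² = 33.0000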